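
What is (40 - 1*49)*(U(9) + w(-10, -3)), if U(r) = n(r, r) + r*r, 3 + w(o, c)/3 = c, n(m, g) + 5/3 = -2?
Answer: -534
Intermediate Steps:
n(m, g) = -11/3 (n(m, g) = -5/3 - 2 = -11/3)
w(o, c) = -9 + 3*c
U(r) = -11/3 + r**2 (U(r) = -11/3 + r*r = -11/3 + r**2)
(40 - 1*49)*(U(9) + w(-10, -3)) = (40 - 1*49)*((-11/3 + 9**2) + (-9 + 3*(-3))) = (40 - 49)*((-11/3 + 81) + (-9 - 9)) = -9*(232/3 - 18) = -9*178/3 = -534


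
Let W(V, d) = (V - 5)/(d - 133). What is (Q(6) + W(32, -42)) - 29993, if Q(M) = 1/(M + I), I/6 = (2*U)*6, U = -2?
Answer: -724334851/24150 ≈ -29993.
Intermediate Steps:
W(V, d) = (-5 + V)/(-133 + d)
I = -144 (I = 6*((2*(-2))*6) = 6*(-4*6) = 6*(-24) = -144)
Q(M) = 1/(-144 + M) (Q(M) = 1/(M - 144) = 1/(-144 + M))
(Q(6) + W(32, -42)) - 29993 = (1/(-144 + 6) + (-5 + 32)/(-133 - 42)) - 29993 = (1/(-138) + 27/(-175)) - 29993 = (-1/138 - 1/175*27) - 29993 = (-1/138 - 27/175) - 29993 = -3901/24150 - 29993 = -724334851/24150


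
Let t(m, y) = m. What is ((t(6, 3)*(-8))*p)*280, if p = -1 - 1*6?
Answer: 94080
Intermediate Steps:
p = -7 (p = -1 - 6 = -7)
((t(6, 3)*(-8))*p)*280 = ((6*(-8))*(-7))*280 = -48*(-7)*280 = 336*280 = 94080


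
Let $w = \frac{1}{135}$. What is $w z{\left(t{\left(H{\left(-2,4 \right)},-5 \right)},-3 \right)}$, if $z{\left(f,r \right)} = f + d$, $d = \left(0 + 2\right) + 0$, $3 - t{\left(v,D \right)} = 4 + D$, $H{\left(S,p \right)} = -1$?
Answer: $\frac{2}{45} \approx 0.044444$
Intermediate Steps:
$t{\left(v,D \right)} = -1 - D$ ($t{\left(v,D \right)} = 3 - \left(4 + D\right) = -1 - D$)
$w = \frac{1}{135} \approx 0.0074074$
$d = 2$ ($d = 2 + 0 = 2$)
$z{\left(f,r \right)} = 2 + f$ ($z{\left(f,r \right)} = f + 2 = 2 + f$)
$w z{\left(t{\left(H{\left(-2,4 \right)},-5 \right)},-3 \right)} = \frac{2 - -4}{135} = \frac{2 + \left(-1 + 5\right)}{135} = \frac{2 + 4}{135} = \frac{1}{135} \cdot 6 = \frac{2}{45}$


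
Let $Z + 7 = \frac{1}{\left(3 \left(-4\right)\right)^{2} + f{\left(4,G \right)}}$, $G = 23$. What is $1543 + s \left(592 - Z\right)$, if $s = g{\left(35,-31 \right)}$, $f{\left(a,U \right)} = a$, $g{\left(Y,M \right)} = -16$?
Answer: $- \frac{297513}{37} \approx -8040.9$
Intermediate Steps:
$s = -16$
$Z = - \frac{1035}{148}$ ($Z = -7 + \frac{1}{\left(3 \left(-4\right)\right)^{2} + 4} = -7 + \frac{1}{\left(-12\right)^{2} + 4} = -7 + \frac{1}{144 + 4} = -7 + \frac{1}{148} = - \frac{1035}{148} \approx -6.9932$)
$1543 + s \left(592 - Z\right) = 1543 - 16 \left(592 - - \frac{1035}{148}\right) = 1543 - 16 \left(592 + \frac{1035}{148}\right) = 1543 - \frac{354604}{37} = - \frac{297513}{37}$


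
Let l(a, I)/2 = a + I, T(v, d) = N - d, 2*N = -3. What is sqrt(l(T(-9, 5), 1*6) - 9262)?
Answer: I*sqrt(9263) ≈ 96.245*I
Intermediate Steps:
N = -3/2 (N = (1/2)*(-3) = -3/2 ≈ -1.5000)
T(v, d) = -3/2 - d
l(a, I) = 2*I + 2*a (l(a, I) = 2*(a + I) = 2*(I + a) = 2*I + 2*a)
sqrt(l(T(-9, 5), 1*6) - 9262) = sqrt((2*(1*6) + 2*(-3/2 - 1*5)) - 9262) = sqrt((2*6 + 2*(-3/2 - 5)) - 9262) = sqrt((12 + 2*(-13/2)) - 9262) = sqrt((12 - 13) - 9262) = sqrt(-1 - 9262) = sqrt(-9263) = I*sqrt(9263)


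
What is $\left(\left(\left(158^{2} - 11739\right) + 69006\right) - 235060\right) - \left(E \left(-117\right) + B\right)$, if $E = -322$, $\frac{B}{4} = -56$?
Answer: $-190279$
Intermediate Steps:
$B = -224$ ($B = 4 \left(-56\right) = -224$)
$\left(\left(\left(158^{2} - 11739\right) + 69006\right) - 235060\right) - \left(E \left(-117\right) + B\right) = \left(\left(\left(158^{2} - 11739\right) + 69006\right) - 235060\right) - \left(\left(-322\right) \left(-117\right) - 224\right) = \left(\left(\left(24964 - 11739\right) + 69006\right) - 235060\right) - \left(37674 - 224\right) = \left(\left(13225 + 69006\right) - 235060\right) - 37450 = \left(82231 - 235060\right) - 37450 = -152829 - 37450 = -190279$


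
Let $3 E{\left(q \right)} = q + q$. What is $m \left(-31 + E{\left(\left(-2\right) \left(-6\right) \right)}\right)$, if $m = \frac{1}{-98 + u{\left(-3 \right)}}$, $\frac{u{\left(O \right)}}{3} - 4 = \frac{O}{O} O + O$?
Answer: $\frac{23}{104} \approx 0.22115$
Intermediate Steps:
$u{\left(O \right)} = 12 + 6 O$ ($u{\left(O \right)} = 12 + 3 \left(\frac{O}{O} O + O\right) = 12 + 3 \left(1 O + O\right) = 12 + 3 \left(O + O\right) = 12 + 3 \cdot 2 O = 12 + 6 O$)
$E{\left(q \right)} = \frac{2 q}{3}$ ($E{\left(q \right)} = \frac{q + q}{3} = \frac{2 q}{3}$)
$m = - \frac{1}{104}$ ($m = \frac{1}{-98 + \left(12 + 6 \left(-3\right)\right)} = \frac{1}{-98 + \left(12 - 18\right)} = \frac{1}{-98 - 6} = \frac{1}{-104} = - \frac{1}{104} \approx -0.0096154$)
$m \left(-31 + E{\left(\left(-2\right) \left(-6\right) \right)}\right) = - \frac{-31 + \frac{2 \left(\left(-2\right) \left(-6\right)\right)}{3}}{104} = - \frac{-31 + \frac{2}{3} \cdot 12}{104} = - \frac{-31 + 8}{104} = \left(- \frac{1}{104}\right) \left(-23\right) = \frac{23}{104}$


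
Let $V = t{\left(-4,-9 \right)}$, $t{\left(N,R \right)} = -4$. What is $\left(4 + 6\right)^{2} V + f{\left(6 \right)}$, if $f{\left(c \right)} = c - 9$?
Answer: $-403$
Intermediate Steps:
$f{\left(c \right)} = -9 + c$
$V = -4$
$\left(4 + 6\right)^{2} V + f{\left(6 \right)} = \left(4 + 6\right)^{2} \left(-4\right) + \left(-9 + 6\right) = 10^{2} \left(-4\right) - 3 = 100 \left(-4\right) - 3 = -400 - 3 = -403$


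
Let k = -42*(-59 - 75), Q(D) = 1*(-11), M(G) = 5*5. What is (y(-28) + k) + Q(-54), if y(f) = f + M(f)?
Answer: 5614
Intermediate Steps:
M(G) = 25
Q(D) = -11
k = 5628 (k = -42*(-134) = 5628)
y(f) = 25 + f (y(f) = f + 25 = 25 + f)
(y(-28) + k) + Q(-54) = ((25 - 28) + 5628) - 11 = (-3 + 5628) - 11 = 5625 - 11 = 5614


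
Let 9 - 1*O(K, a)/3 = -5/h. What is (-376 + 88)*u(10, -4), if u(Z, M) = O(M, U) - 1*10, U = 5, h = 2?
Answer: -7056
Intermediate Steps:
O(K, a) = 69/2 (O(K, a) = 27 - (-15)/2 = 27 - 3*(-5/2) = 27 + 15/2 = 69/2)
u(Z, M) = 49/2 (u(Z, M) = 69/2 - 1*10 = 69/2 - 10 = 49/2)
(-376 + 88)*u(10, -4) = (-376 + 88)*(49/2) = -288*49/2 = -7056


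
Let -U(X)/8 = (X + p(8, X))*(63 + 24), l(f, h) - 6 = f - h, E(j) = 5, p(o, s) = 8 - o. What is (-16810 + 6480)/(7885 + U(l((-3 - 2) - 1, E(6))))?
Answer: -2066/2273 ≈ -0.90893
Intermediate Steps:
l(f, h) = 6 + f - h (l(f, h) = 6 + (f - h) = 6 + f - h)
U(X) = -696*X (U(X) = -8*(X + (8 - 1*8))*(63 + 24) = -8*(X + (8 - 8))*87 = -8*(X + 0)*87 = -8*X*87 = -696*X)
(-16810 + 6480)/(7885 + U(l((-3 - 2) - 1, E(6)))) = (-16810 + 6480)/(7885 - 696*(6 + ((-3 - 2) - 1) - 1*5)) = -10330/(7885 - 696*(6 + (-5 - 1) - 5)) = -10330/(7885 - 696*(6 - 6 - 5)) = -10330/(7885 - 696*(-5)) = -10330/(7885 + 3480) = -10330/11365 = -10330*1/11365 = -2066/2273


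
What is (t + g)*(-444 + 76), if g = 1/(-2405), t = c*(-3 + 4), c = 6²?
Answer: -31861072/2405 ≈ -13248.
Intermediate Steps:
c = 36
t = 36 (t = 36*(-3 + 4) = 36*1 = 36)
g = -1/2405 ≈ -0.00041580
(t + g)*(-444 + 76) = (36 - 1/2405)*(-444 + 76) = (86579/2405)*(-368) = -31861072/2405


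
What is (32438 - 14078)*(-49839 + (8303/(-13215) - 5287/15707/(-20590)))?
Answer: -26071917321055258764/28492168153 ≈ -9.1506e+8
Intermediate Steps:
(32438 - 14078)*(-49839 + (8303/(-13215) - 5287/15707/(-20590))) = 18360*(-49839 + (8303*(-1/13215) - 5287*1/15707*(-1/20590))) = 18360*(-49839 + (-8303/13215 - 5287/15707*(-1/20590))) = 18360*(-49839 + (-8303/13215 + 5287/323407130)) = 18360*(-49839 - 537035906537/854765044590) = 18360*(-42601172093227547/854765044590) = -26071917321055258764/28492168153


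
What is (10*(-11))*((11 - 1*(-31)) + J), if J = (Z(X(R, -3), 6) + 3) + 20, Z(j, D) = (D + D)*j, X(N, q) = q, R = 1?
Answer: -3190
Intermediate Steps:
Z(j, D) = 2*D*j (Z(j, D) = (2*D)*j = 2*D*j)
J = -13 (J = (2*6*(-3) + 3) + 20 = (-36 + 3) + 20 = -33 + 20 = -13)
(10*(-11))*((11 - 1*(-31)) + J) = (10*(-11))*((11 - 1*(-31)) - 13) = -110*((11 + 31) - 13) = -110*(42 - 13) = -110*29 = -3190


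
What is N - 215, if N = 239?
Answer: 24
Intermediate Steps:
N - 215 = 239 - 215 = 24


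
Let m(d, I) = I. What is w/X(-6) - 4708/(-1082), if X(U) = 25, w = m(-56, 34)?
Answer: 77244/13525 ≈ 5.7112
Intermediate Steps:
w = 34
w/X(-6) - 4708/(-1082) = 34/25 - 4708/(-1082) = 34*(1/25) - 4708*(-1/1082) = 34/25 + 2354/541 = 77244/13525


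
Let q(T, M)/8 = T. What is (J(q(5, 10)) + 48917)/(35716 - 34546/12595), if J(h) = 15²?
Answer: 309471745/224904237 ≈ 1.3760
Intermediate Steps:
q(T, M) = 8*T
J(h) = 225
(J(q(5, 10)) + 48917)/(35716 - 34546/12595) = (225 + 48917)/(35716 - 34546/12595) = 49142/(35716 - 34546*1/12595) = 49142/(35716 - 34546/12595) = 49142/(449808474/12595) = 49142*(12595/449808474) = 309471745/224904237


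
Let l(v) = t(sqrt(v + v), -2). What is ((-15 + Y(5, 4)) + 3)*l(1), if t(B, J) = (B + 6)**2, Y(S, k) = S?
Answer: -266 - 84*sqrt(2) ≈ -384.79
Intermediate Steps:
t(B, J) = (6 + B)**2
l(v) = (6 + sqrt(2)*sqrt(v))**2 (l(v) = (6 + sqrt(v + v))**2 = (6 + sqrt(2*v))**2 = (6 + sqrt(2)*sqrt(v))**2)
((-15 + Y(5, 4)) + 3)*l(1) = ((-15 + 5) + 3)*(6 + sqrt(2)*sqrt(1))**2 = (-10 + 3)*(6 + sqrt(2)*1)**2 = -7*(6 + sqrt(2))**2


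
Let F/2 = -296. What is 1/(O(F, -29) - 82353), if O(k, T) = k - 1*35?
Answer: -1/82980 ≈ -1.2051e-5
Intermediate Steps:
F = -592 (F = 2*(-296) = -592)
O(k, T) = -35 + k (O(k, T) = k - 35 = -35 + k)
1/(O(F, -29) - 82353) = 1/((-35 - 592) - 82353) = 1/(-627 - 82353) = 1/(-82980) = -1/82980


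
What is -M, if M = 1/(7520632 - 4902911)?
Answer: -1/2617721 ≈ -3.8201e-7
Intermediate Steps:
M = 1/2617721 ≈ 3.8201e-7
-M = -1*1/2617721 = -1/2617721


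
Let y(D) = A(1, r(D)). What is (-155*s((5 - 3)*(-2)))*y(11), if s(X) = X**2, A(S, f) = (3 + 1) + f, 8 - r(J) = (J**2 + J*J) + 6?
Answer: 585280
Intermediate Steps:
r(J) = 2 - 2*J**2 (r(J) = 8 - ((J**2 + J*J) + 6) = 8 - ((J**2 + J**2) + 6) = 8 - (2*J**2 + 6) = 8 - (6 + 2*J**2) = 8 + (-6 - 2*J**2) = 2 - 2*J**2)
A(S, f) = 4 + f
y(D) = 6 - 2*D**2 (y(D) = 4 + (2 - 2*D**2) = 6 - 2*D**2)
(-155*s((5 - 3)*(-2)))*y(11) = (-155*4*(5 - 3)**2)*(6 - 2*11**2) = (-155*(2*(-2))**2)*(6 - 2*121) = (-155*(-4)**2)*(6 - 242) = -155*16*(-236) = -2480*(-236) = 585280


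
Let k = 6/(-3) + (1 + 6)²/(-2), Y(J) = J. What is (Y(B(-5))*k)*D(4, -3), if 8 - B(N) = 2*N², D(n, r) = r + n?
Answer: 1113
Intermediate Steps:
D(n, r) = n + r
B(N) = 8 - 2*N²
k = -53/2 (k = 6*(-⅓) + 7²*(-½) = -2 + 49*(-½) = -2 - 49/2 = -53/2 ≈ -26.500)
(Y(B(-5))*k)*D(4, -3) = ((8 - 2*(-5)²)*(-53/2))*(4 - 3) = ((8 - 2*25)*(-53/2))*1 = ((8 - 50)*(-53/2))*1 = -42*(-53/2)*1 = 1113*1 = 1113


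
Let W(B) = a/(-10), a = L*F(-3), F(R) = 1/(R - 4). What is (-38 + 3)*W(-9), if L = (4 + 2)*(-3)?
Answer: 9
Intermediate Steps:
L = -18 (L = 6*(-3) = -18)
F(R) = 1/(-4 + R)
a = 18/7 (a = -18/(-4 - 3) = -18/(-7) = -18*(-1/7) = 18/7 ≈ 2.5714)
W(B) = -9/35 (W(B) = (18/7)/(-10) = (18/7)*(-1/10) = -9/35)
(-38 + 3)*W(-9) = (-38 + 3)*(-9/35) = -35*(-9/35) = 9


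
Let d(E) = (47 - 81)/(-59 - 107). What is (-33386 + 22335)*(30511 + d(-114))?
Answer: -27985883930/83 ≈ -3.3718e+8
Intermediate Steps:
d(E) = 17/83 (d(E) = -34/(-166) = -34*(-1/166) = 17/83)
(-33386 + 22335)*(30511 + d(-114)) = (-33386 + 22335)*(30511 + 17/83) = -11051*2532430/83 = -27985883930/83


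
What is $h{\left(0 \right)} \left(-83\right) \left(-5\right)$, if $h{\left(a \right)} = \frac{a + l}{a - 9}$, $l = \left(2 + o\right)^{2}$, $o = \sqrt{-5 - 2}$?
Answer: $\frac{415}{3} - \frac{1660 i \sqrt{7}}{9} \approx 138.33 - 487.99 i$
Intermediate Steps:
$o = i \sqrt{7}$ ($o = \sqrt{-7} = i \sqrt{7} \approx 2.6458 i$)
$l = \left(2 + i \sqrt{7}\right)^{2} \approx -3.0 + 10.583 i$
$h{\left(a \right)} = \frac{a + \left(2 + i \sqrt{7}\right)^{2}}{-9 + a}$ ($h{\left(a \right)} = \frac{a + \left(2 + i \sqrt{7}\right)^{2}}{a - 9} = \frac{a + \left(2 + i \sqrt{7}\right)^{2}}{-9 + a}$)
$h{\left(0 \right)} \left(-83\right) \left(-5\right) = \frac{0 + \left(2 + i \sqrt{7}\right)^{2}}{-9 + 0} \left(-83\right) \left(-5\right) = \frac{\left(2 + i \sqrt{7}\right)^{2}}{-9} \left(-83\right) \left(-5\right) = - \frac{\left(2 + i \sqrt{7}\right)^{2}}{9} \left(-83\right) \left(-5\right) = \frac{83 \left(2 + i \sqrt{7}\right)^{2}}{9} \left(-5\right) = - \frac{415 \left(2 + i \sqrt{7}\right)^{2}}{9}$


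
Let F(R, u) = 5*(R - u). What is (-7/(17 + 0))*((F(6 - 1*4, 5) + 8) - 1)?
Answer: 56/17 ≈ 3.2941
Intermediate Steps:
F(R, u) = -5*u + 5*R
(-7/(17 + 0))*((F(6 - 1*4, 5) + 8) - 1) = (-7/(17 + 0))*(((-5*5 + 5*(6 - 1*4)) + 8) - 1) = (-7/17)*(((-25 + 5*(6 - 4)) + 8) - 1) = ((1/17)*(-7))*(((-25 + 5*2) + 8) - 1) = -7*(((-25 + 10) + 8) - 1)/17 = -7*((-15 + 8) - 1)/17 = -7*(-7 - 1)/17 = -7/17*(-8) = 56/17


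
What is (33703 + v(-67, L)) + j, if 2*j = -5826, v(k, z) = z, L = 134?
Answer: 30924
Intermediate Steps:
j = -2913 (j = (1/2)*(-5826) = -2913)
(33703 + v(-67, L)) + j = (33703 + 134) - 2913 = 33837 - 2913 = 30924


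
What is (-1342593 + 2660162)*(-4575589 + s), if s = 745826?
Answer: -5045977006147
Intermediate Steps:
(-1342593 + 2660162)*(-4575589 + s) = (-1342593 + 2660162)*(-4575589 + 745826) = 1317569*(-3829763) = -5045977006147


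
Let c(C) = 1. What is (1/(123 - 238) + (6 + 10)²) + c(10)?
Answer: 29554/115 ≈ 256.99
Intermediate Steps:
(1/(123 - 238) + (6 + 10)²) + c(10) = (1/(123 - 238) + (6 + 10)²) + 1 = (1/(-115) + 16²) + 1 = (-1/115 + 256) + 1 = 29439/115 + 1 = 29554/115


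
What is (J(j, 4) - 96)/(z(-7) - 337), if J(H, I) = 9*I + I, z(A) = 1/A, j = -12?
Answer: 49/295 ≈ 0.16610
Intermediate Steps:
J(H, I) = 10*I
(J(j, 4) - 96)/(z(-7) - 337) = (10*4 - 96)/(1/(-7) - 337) = (40 - 96)/(-1/7 - 337) = -56/(-2360/7) = -56*(-7/2360) = 49/295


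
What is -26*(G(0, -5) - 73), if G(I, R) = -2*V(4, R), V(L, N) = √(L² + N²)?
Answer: 1898 + 52*√41 ≈ 2231.0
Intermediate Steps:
G(I, R) = -2*√(16 + R²) (G(I, R) = -2*√(4² + R²) = -2*√(16 + R²))
-26*(G(0, -5) - 73) = -26*(-2*√(16 + (-5)²) - 73) = -26*(-2*√(16 + 25) - 73) = -26*(-2*√41 - 73) = -26*(-73 - 2*√41) = 1898 + 52*√41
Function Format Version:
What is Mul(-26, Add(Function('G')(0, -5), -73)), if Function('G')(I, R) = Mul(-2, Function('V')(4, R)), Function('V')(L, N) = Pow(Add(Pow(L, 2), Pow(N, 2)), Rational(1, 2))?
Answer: Add(1898, Mul(52, Pow(41, Rational(1, 2)))) ≈ 2231.0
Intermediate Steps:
Function('G')(I, R) = Mul(-2, Pow(Add(16, Pow(R, 2)), Rational(1, 2))) (Function('G')(I, R) = Mul(-2, Pow(Add(Pow(4, 2), Pow(R, 2)), Rational(1, 2))) = Mul(-2, Pow(Add(16, Pow(R, 2)), Rational(1, 2))))
Mul(-26, Add(Function('G')(0, -5), -73)) = Mul(-26, Add(Mul(-2, Pow(Add(16, Pow(-5, 2)), Rational(1, 2))), -73)) = Mul(-26, Add(Mul(-2, Pow(Add(16, 25), Rational(1, 2))), -73)) = Mul(-26, Add(Mul(-2, Pow(41, Rational(1, 2))), -73)) = Mul(-26, Add(-73, Mul(-2, Pow(41, Rational(1, 2))))) = Add(1898, Mul(52, Pow(41, Rational(1, 2))))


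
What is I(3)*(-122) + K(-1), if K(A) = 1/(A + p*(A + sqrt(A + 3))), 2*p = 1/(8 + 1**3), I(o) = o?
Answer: -131736/359 - 18*sqrt(2)/359 ≈ -367.02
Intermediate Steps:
p = 1/18 (p = 1/(2*(8 + 1**3)) = 1/(2*(8 + 1)) = (1/2)/9 = (1/2)*(1/9) = 1/18 ≈ 0.055556)
K(A) = 1/(sqrt(3 + A)/18 + 19*A/18) (K(A) = 1/(A + (A + sqrt(A + 3))/18) = 1/(A + (A + sqrt(3 + A))/18) = 1/(A + (A/18 + sqrt(3 + A)/18)) = 1/(sqrt(3 + A)/18 + 19*A/18))
I(3)*(-122) + K(-1) = 3*(-122) + 18/(sqrt(3 - 1) + 19*(-1)) = -366 + 18/(sqrt(2) - 19) = -366 + 18/(-19 + sqrt(2))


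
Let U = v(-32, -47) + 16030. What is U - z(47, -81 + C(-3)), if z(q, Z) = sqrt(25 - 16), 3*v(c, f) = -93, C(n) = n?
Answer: 15996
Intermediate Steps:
v(c, f) = -31 (v(c, f) = (1/3)*(-93) = -31)
z(q, Z) = 3 (z(q, Z) = sqrt(9) = 3)
U = 15999 (U = -31 + 16030 = 15999)
U - z(47, -81 + C(-3)) = 15999 - 1*3 = 15999 - 3 = 15996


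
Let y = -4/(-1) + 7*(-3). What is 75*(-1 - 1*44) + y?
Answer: -3392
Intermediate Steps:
y = -17 (y = -4*(-1) - 21 = 4 - 21 = -17)
75*(-1 - 1*44) + y = 75*(-1 - 1*44) - 17 = 75*(-1 - 44) - 17 = 75*(-45) - 17 = -3375 - 17 = -3392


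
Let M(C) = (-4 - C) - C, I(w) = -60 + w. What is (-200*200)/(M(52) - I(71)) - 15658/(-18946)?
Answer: 379851651/1127287 ≈ 336.96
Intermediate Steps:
M(C) = -4 - 2*C
(-200*200)/(M(52) - I(71)) - 15658/(-18946) = (-200*200)/((-4 - 2*52) - (-60 + 71)) - 15658/(-18946) = -40000/((-4 - 104) - 1*11) - 15658*(-1/18946) = -40000/(-108 - 11) + 7829/9473 = -40000/(-119) + 7829/9473 = -40000*(-1/119) + 7829/9473 = 40000/119 + 7829/9473 = 379851651/1127287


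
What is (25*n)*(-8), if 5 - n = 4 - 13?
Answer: -2800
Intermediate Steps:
n = 14 (n = 5 - (4 - 13) = 5 - 1*(-9) = 5 + 9 = 14)
(25*n)*(-8) = (25*14)*(-8) = 350*(-8) = -2800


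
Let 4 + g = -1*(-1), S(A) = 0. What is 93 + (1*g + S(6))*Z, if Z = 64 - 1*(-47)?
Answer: -240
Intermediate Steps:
Z = 111 (Z = 64 + 47 = 111)
g = -3 (g = -4 - 1*(-1) = -4 + 1 = -3)
93 + (1*g + S(6))*Z = 93 + (1*(-3) + 0)*111 = 93 + (-3 + 0)*111 = 93 - 3*111 = 93 - 333 = -240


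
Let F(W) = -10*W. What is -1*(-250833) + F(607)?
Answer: 244763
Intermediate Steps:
-1*(-250833) + F(607) = -1*(-250833) - 10*607 = 250833 - 6070 = 244763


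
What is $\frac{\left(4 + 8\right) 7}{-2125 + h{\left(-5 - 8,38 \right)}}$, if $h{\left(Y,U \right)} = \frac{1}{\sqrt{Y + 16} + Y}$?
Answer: $- \frac{29632092}{749649001} + \frac{84 \sqrt{3}}{749649001} \approx -0.039528$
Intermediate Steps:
$h{\left(Y,U \right)} = \frac{1}{Y + \sqrt{16 + Y}}$ ($h{\left(Y,U \right)} = \frac{1}{\sqrt{16 + Y} + Y} = \frac{1}{Y + \sqrt{16 + Y}}$)
$\frac{\left(4 + 8\right) 7}{-2125 + h{\left(-5 - 8,38 \right)}} = \frac{\left(4 + 8\right) 7}{-2125 + \frac{1}{\left(-5 - 8\right) + \sqrt{16 - 13}}} = \frac{12 \cdot 7}{-2125 + \frac{1}{\left(-5 - 8\right) + \sqrt{16 - 13}}} = \frac{1}{-2125 + \frac{1}{-13 + \sqrt{16 - 13}}} \cdot 84 = \frac{1}{-2125 + \frac{1}{-13 + \sqrt{3}}} \cdot 84 = \frac{84}{-2125 + \frac{1}{-13 + \sqrt{3}}}$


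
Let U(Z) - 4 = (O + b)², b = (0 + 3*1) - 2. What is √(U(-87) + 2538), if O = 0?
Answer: √2543 ≈ 50.428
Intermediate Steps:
b = 1 (b = (0 + 3) - 2 = 3 - 2 = 1)
U(Z) = 5 (U(Z) = 4 + (0 + 1)² = 4 + 1² = 4 + 1 = 5)
√(U(-87) + 2538) = √(5 + 2538) = √2543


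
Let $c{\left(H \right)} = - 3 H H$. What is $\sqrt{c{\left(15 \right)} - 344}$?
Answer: $i \sqrt{1019} \approx 31.922 i$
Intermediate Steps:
$c{\left(H \right)} = - 3 H^{2}$
$\sqrt{c{\left(15 \right)} - 344} = \sqrt{- 3 \cdot 15^{2} - 344} = \sqrt{\left(-3\right) 225 - 344} = \sqrt{-675 - 344} = \sqrt{-1019} = i \sqrt{1019}$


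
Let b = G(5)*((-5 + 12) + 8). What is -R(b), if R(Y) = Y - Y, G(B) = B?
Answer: 0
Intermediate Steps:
b = 75 (b = 5*((-5 + 12) + 8) = 5*(7 + 8) = 5*15 = 75)
R(Y) = 0
-R(b) = -1*0 = 0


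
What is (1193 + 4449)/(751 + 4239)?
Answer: 2821/2495 ≈ 1.1307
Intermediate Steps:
(1193 + 4449)/(751 + 4239) = 5642/4990 = 5642*(1/4990) = 2821/2495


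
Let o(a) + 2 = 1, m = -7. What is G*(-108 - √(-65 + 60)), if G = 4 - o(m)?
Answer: -540 - 5*I*√5 ≈ -540.0 - 11.18*I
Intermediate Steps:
o(a) = -1 (o(a) = -2 + 1 = -1)
G = 5 (G = 4 - 1*(-1) = 4 + 1 = 5)
G*(-108 - √(-65 + 60)) = 5*(-108 - √(-65 + 60)) = 5*(-108 - √(-5)) = 5*(-108 - I*√5) = -540 - 5*I*√5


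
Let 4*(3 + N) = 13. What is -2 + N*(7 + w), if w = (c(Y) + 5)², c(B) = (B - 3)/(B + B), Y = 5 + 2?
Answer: 330/49 ≈ 6.7347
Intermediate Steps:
N = ¼ (N = -3 + (¼)*13 = -3 + 13/4 = ¼ ≈ 0.25000)
Y = 7
c(B) = (-3 + B)/(2*B) (c(B) = (-3 + B)/((2*B)) = (-3 + B)*(1/(2*B)) = (-3 + B)/(2*B))
w = 1369/49 (w = ((½)*(-3 + 7)/7 + 5)² = ((½)*(⅐)*4 + 5)² = (2/7 + 5)² = (37/7)² = 1369/49 ≈ 27.939)
-2 + N*(7 + w) = -2 + (7 + 1369/49)/4 = -2 + (¼)*(1712/49) = -2 + 428/49 = 330/49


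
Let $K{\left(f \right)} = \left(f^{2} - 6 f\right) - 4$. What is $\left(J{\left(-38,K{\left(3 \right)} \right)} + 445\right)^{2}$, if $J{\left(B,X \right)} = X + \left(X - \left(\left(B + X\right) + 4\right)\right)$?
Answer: $217156$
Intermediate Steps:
$K{\left(f \right)} = -4 + f^{2} - 6 f$
$J{\left(B,X \right)} = -4 + X - B$ ($J{\left(B,X \right)} = X + \left(X - \left(4 + B + X\right)\right) = X - \left(4 + B\right) = -4 + X - B$)
$\left(J{\left(-38,K{\left(3 \right)} \right)} + 445\right)^{2} = \left(\left(-4 - \left(22 - 9\right) - -38\right) + 445\right)^{2} = \left(\left(-4 - 13 + 38\right) + 445\right)^{2} = \left(21 + 445\right)^{2} = 466^{2} = 217156$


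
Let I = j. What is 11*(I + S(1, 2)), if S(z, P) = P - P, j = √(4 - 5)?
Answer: 11*I ≈ 11.0*I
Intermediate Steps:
j = I (j = √(-1) = I ≈ 1.0*I)
I
S(z, P) = 0
11*(I + S(1, 2)) = 11*(I + 0) = 11*I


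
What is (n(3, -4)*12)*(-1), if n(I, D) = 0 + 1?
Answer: -12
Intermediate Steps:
n(I, D) = 1
(n(3, -4)*12)*(-1) = (1*12)*(-1) = 12*(-1) = -12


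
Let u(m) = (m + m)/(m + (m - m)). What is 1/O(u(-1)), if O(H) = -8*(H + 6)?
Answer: -1/64 ≈ -0.015625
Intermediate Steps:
u(m) = 2 (u(m) = (2*m)/(m + 0) = (2*m)/m = 2)
O(H) = -48 - 8*H (O(H) = -8*(6 + H) = -48 - 8*H)
1/O(u(-1)) = 1/(-48 - 8*2) = 1/(-48 - 16) = 1/(-64) = -1/64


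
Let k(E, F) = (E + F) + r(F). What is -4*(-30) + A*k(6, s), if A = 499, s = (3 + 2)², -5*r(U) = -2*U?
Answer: 20579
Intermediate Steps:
r(U) = 2*U/5 (r(U) = -(-2)*U/5 = 2*U/5)
s = 25 (s = 5² = 25)
k(E, F) = E + 7*F/5 (k(E, F) = (E + F) + 2*F/5 = E + 7*F/5)
-4*(-30) + A*k(6, s) = -4*(-30) + 499*(6 + (7/5)*25) = 120 + 499*(6 + 35) = 120 + 499*41 = 120 + 20459 = 20579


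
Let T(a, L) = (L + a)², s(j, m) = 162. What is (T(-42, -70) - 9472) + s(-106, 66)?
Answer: 3234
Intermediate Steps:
(T(-42, -70) - 9472) + s(-106, 66) = ((-70 - 42)² - 9472) + 162 = ((-112)² - 9472) + 162 = (12544 - 9472) + 162 = 3072 + 162 = 3234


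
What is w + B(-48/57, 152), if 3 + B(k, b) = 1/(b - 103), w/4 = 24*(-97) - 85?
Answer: -473094/49 ≈ -9655.0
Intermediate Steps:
w = -9652 (w = 4*(24*(-97) - 85) = 4*(-2328 - 85) = 4*(-2413) = -9652)
B(k, b) = -3 + 1/(-103 + b) (B(k, b) = -3 + 1/(b - 103) = -3 + 1/(-103 + b))
w + B(-48/57, 152) = -9652 + (310 - 3*152)/(-103 + 152) = -9652 + (310 - 456)/49 = -9652 + (1/49)*(-146) = -9652 - 146/49 = -473094/49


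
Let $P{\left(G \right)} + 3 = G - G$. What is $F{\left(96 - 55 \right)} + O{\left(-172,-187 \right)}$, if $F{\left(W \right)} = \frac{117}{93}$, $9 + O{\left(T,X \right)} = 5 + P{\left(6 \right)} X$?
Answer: $\frac{17306}{31} \approx 558.26$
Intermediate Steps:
$P{\left(G \right)} = -3$ ($P{\left(G \right)} = -3 + \left(G - G\right) = -3 + 0 = -3$)
$O{\left(T,X \right)} = -4 - 3 X$ ($O{\left(T,X \right)} = -9 - \left(-5 + 3 X\right) = -4 - 3 X$)
$F{\left(W \right)} = \frac{39}{31}$ ($F{\left(W \right)} = 117 \cdot \frac{1}{93} = \frac{39}{31}$)
$F{\left(96 - 55 \right)} + O{\left(-172,-187 \right)} = \frac{39}{31} - -557 = \frac{39}{31} + \left(-4 + 561\right) = \frac{39}{31} + 557 = \frac{17306}{31}$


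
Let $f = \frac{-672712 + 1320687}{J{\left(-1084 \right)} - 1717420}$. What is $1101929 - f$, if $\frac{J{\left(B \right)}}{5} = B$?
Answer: $\frac{379689601267}{344568} \approx 1.1019 \cdot 10^{6}$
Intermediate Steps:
$J{\left(B \right)} = 5 B$
$f = - \frac{129595}{344568}$ ($f = \frac{-672712 + 1320687}{5 \left(-1084\right) - 1717420} = \frac{647975}{-5420 - 1717420} = \frac{647975}{-1722840} = 647975 \left(- \frac{1}{1722840}\right) = - \frac{129595}{344568} \approx -0.37611$)
$1101929 - f = 1101929 - - \frac{129595}{344568} = 1101929 + \frac{129595}{344568} = \frac{379689601267}{344568}$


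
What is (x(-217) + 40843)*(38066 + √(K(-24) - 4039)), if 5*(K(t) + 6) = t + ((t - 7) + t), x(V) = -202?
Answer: 1547040306 + 487692*I*√705/5 ≈ 1.547e+9 + 2.5898e+6*I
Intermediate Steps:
K(t) = -37/5 + 3*t/5 (K(t) = -6 + (t + ((t - 7) + t))/5 = -6 + (t + ((-7 + t) + t))/5 = -6 + (t + (-7 + 2*t))/5 = -6 + (-7 + 3*t)/5 = -6 + (-7/5 + 3*t/5) = -37/5 + 3*t/5)
(x(-217) + 40843)*(38066 + √(K(-24) - 4039)) = (-202 + 40843)*(38066 + √((-37/5 + (⅗)*(-24)) - 4039)) = 40641*(38066 + √((-37/5 - 72/5) - 4039)) = 40641*(38066 + √(-109/5 - 4039)) = 40641*(38066 + √(-20304/5)) = 40641*(38066 + 12*I*√705/5) = 1547040306 + 487692*I*√705/5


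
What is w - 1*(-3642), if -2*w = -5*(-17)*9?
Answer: 6519/2 ≈ 3259.5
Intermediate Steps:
w = -765/2 (w = -(-5*(-17))*9/2 = -85*9/2 = -½*765 = -765/2 ≈ -382.50)
w - 1*(-3642) = -765/2 - 1*(-3642) = -765/2 + 3642 = 6519/2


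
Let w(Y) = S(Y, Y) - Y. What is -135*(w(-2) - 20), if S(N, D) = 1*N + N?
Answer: 2970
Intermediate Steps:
S(N, D) = 2*N (S(N, D) = N + N = 2*N)
w(Y) = Y (w(Y) = 2*Y - Y = Y)
-135*(w(-2) - 20) = -135*(-2 - 20) = -135*(-22) = 2970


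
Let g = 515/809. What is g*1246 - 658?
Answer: 109368/809 ≈ 135.19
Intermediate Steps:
g = 515/809 (g = 515*(1/809) = 515/809 ≈ 0.63659)
g*1246 - 658 = (515/809)*1246 - 658 = 641690/809 - 658 = 109368/809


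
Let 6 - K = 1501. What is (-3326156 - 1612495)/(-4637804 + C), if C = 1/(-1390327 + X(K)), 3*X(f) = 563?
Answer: 20596239026118/19341581282075 ≈ 1.0649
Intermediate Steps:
K = -1495 (K = 6 - 1*1501 = 6 - 1501 = -1495)
X(f) = 563/3 (X(f) = (⅓)*563 = 563/3)
C = -3/4170418 (C = 1/(-1390327 + 563/3) = 1/(-4170418/3) = -3/4170418 ≈ -7.1935e-7)
(-3326156 - 1612495)/(-4637804 + C) = (-3326156 - 1612495)/(-4637804 - 3/4170418) = -4938651/(-19341581282075/4170418) = -4938651*(-4170418/19341581282075) = 20596239026118/19341581282075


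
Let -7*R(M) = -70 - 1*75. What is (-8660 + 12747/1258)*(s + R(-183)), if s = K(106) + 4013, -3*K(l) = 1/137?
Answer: -126280070768137/3619266 ≈ -3.4891e+7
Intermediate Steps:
R(M) = 145/7 (R(M) = -(-70 - 1*75)/7 = -(-70 - 75)/7 = -⅐*(-145) = 145/7)
K(l) = -1/411 (K(l) = -⅓/137 = -⅓*1/137 = -1/411)
s = 1649342/411 (s = -1/411 + 4013 = 1649342/411 ≈ 4013.0)
(-8660 + 12747/1258)*(s + R(-183)) = (-8660 + 12747/1258)*(1649342/411 + 145/7) = (-8660 + 12747*(1/1258))*(11604989/2877) = (-8660 + 12747/1258)*(11604989/2877) = -10881533/1258*11604989/2877 = -126280070768137/3619266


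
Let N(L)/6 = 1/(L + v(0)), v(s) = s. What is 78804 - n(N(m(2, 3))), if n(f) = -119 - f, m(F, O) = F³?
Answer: 315695/4 ≈ 78924.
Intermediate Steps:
N(L) = 6/L (N(L) = 6/(L + 0) = 6/L)
78804 - n(N(m(2, 3))) = 78804 - (-119 - 6/(2³)) = 78804 - (-119 - 6/8) = 78804 - (-119 - 1*¾) = 78804 - (-119 - ¾) = 78804 - 1*(-479/4) = 78804 + 479/4 = 315695/4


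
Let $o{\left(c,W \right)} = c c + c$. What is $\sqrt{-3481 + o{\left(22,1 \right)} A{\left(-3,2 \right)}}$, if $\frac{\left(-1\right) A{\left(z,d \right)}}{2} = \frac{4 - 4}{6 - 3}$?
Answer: $59 i \approx 59.0 i$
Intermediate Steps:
$o{\left(c,W \right)} = c + c^{2}$ ($o{\left(c,W \right)} = c^{2} + c = c + c^{2}$)
$A{\left(z,d \right)} = 0$ ($A{\left(z,d \right)} = - 2 \frac{4 - 4}{6 - 3} = - 2 \cdot \frac{0}{3} = - 2 \cdot 0 \cdot \frac{1}{3} = \left(-2\right) 0 = 0$)
$\sqrt{-3481 + o{\left(22,1 \right)} A{\left(-3,2 \right)}} = \sqrt{-3481 + 22 \left(1 + 22\right) 0} = \sqrt{-3481 + 22 \cdot 23 \cdot 0} = \sqrt{-3481 + 506 \cdot 0} = \sqrt{-3481 + 0} = \sqrt{-3481} = 59 i$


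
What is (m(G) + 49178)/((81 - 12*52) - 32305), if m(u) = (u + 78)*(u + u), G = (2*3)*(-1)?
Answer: -24157/16424 ≈ -1.4708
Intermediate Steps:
G = -6 (G = 6*(-1) = -6)
m(u) = 2*u*(78 + u) (m(u) = (78 + u)*(2*u) = 2*u*(78 + u))
(m(G) + 49178)/((81 - 12*52) - 32305) = (2*(-6)*(78 - 6) + 49178)/((81 - 12*52) - 32305) = (2*(-6)*72 + 49178)/((81 - 624) - 32305) = (-864 + 49178)/(-543 - 32305) = 48314/(-32848) = 48314*(-1/32848) = -24157/16424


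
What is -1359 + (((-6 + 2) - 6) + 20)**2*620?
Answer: 60641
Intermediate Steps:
-1359 + (((-6 + 2) - 6) + 20)**2*620 = -1359 + ((-4 - 6) + 20)**2*620 = -1359 + (-10 + 20)**2*620 = -1359 + 10**2*620 = -1359 + 100*620 = -1359 + 62000 = 60641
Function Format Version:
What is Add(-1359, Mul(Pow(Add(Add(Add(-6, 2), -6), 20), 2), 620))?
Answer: 60641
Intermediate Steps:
Add(-1359, Mul(Pow(Add(Add(Add(-6, 2), -6), 20), 2), 620)) = Add(-1359, Mul(Pow(Add(Add(-4, -6), 20), 2), 620)) = Add(-1359, Mul(Pow(Add(-10, 20), 2), 620)) = Add(-1359, Mul(Pow(10, 2), 620)) = Add(-1359, Mul(100, 620)) = Add(-1359, 62000) = 60641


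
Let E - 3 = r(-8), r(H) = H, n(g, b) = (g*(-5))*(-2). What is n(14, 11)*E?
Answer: -700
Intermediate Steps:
n(g, b) = 10*g (n(g, b) = -5*g*(-2) = 10*g)
E = -5 (E = 3 - 8 = -5)
n(14, 11)*E = (10*14)*(-5) = 140*(-5) = -700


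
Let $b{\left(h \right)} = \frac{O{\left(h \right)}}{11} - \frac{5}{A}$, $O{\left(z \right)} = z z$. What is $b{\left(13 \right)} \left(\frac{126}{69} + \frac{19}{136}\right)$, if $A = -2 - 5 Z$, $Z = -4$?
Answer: $\frac{1669733}{56304} \approx 29.656$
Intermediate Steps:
$O{\left(z \right)} = z^{2}$
$A = 18$ ($A = -2 - -20 = -2 + 20 = 18$)
$b{\left(h \right)} = - \frac{5}{18} + \frac{h^{2}}{11}$ ($b{\left(h \right)} = \frac{h^{2}}{11} - \frac{5}{18} = - \frac{5}{18} + \frac{h^{2}}{11}$)
$b{\left(13 \right)} \left(\frac{126}{69} + \frac{19}{136}\right) = \left(- \frac{5}{18} + \frac{13^{2}}{11}\right) \left(\frac{126}{69} + \frac{19}{136}\right) = \left(- \frac{5}{18} + \frac{1}{11} \cdot 169\right) \left(126 \cdot \frac{1}{69} + 19 \cdot \frac{1}{136}\right) = \left(- \frac{5}{18} + \frac{169}{11}\right) \left(\frac{42}{23} + \frac{19}{136}\right) = \frac{2987}{198} \cdot \frac{6149}{3128} = \frac{1669733}{56304}$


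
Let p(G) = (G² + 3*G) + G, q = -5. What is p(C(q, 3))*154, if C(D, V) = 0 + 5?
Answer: 6930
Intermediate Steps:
C(D, V) = 5
p(G) = G² + 4*G
p(C(q, 3))*154 = (5*(4 + 5))*154 = (5*9)*154 = 45*154 = 6930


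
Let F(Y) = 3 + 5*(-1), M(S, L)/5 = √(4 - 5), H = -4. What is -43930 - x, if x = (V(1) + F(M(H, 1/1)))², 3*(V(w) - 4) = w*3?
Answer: -43939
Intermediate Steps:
M(S, L) = 5*I (M(S, L) = 5*√(4 - 5) = 5*√(-1) = 5*I)
F(Y) = -2 (F(Y) = 3 - 5 = -2)
V(w) = 4 + w (V(w) = 4 + (w*3)/3 = 4 + (3*w)/3 = 4 + w)
x = 9 (x = ((4 + 1) - 2)² = (5 - 2)² = 3² = 9)
-43930 - x = -43930 - 1*9 = -43930 - 9 = -43939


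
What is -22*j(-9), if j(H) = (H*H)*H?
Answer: 16038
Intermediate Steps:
j(H) = H**3 (j(H) = H**2*H = H**3)
-22*j(-9) = -22*(-9)**3 = -22*(-729) = 16038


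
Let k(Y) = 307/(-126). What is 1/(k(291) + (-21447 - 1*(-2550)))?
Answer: -126/2381329 ≈ -5.2912e-5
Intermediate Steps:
k(Y) = -307/126 (k(Y) = 307*(-1/126) = -307/126)
1/(k(291) + (-21447 - 1*(-2550))) = 1/(-307/126 + (-21447 - 1*(-2550))) = 1/(-307/126 + (-21447 + 2550)) = 1/(-307/126 - 18897) = 1/(-2381329/126) = -126/2381329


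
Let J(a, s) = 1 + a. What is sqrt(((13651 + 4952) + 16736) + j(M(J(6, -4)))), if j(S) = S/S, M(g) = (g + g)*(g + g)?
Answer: 2*sqrt(8835) ≈ 187.99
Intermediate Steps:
M(g) = 4*g**2 (M(g) = (2*g)*(2*g) = 4*g**2)
j(S) = 1
sqrt(((13651 + 4952) + 16736) + j(M(J(6, -4)))) = sqrt(((13651 + 4952) + 16736) + 1) = sqrt((18603 + 16736) + 1) = sqrt(35339 + 1) = sqrt(35340) = 2*sqrt(8835)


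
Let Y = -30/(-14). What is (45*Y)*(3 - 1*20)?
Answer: -11475/7 ≈ -1639.3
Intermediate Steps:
Y = 15/7 (Y = -30*(-1/14) = 15/7 ≈ 2.1429)
(45*Y)*(3 - 1*20) = (45*(15/7))*(3 - 1*20) = 675*(3 - 20)/7 = (675/7)*(-17) = -11475/7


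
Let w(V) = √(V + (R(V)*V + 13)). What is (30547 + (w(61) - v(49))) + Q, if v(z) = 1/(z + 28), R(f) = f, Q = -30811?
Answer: -20329/77 + √3795 ≈ -202.41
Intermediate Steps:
v(z) = 1/(28 + z)
w(V) = √(13 + V + V²) (w(V) = √(V + (V*V + 13)) = √(V + (V² + 13)) = √(V + (13 + V²)) = √(13 + V + V²))
(30547 + (w(61) - v(49))) + Q = (30547 + (√(13 + 61 + 61²) - 1/(28 + 49))) - 30811 = (30547 + (√(13 + 61 + 3721) - 1/77)) - 30811 = (30547 + (√3795 - 1*1/77)) - 30811 = (30547 + (√3795 - 1/77)) - 30811 = (30547 + (-1/77 + √3795)) - 30811 = (2352118/77 + √3795) - 30811 = -20329/77 + √3795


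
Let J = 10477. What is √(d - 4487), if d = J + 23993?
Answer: √29983 ≈ 173.16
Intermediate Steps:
d = 34470 (d = 10477 + 23993 = 34470)
√(d - 4487) = √(34470 - 4487) = √29983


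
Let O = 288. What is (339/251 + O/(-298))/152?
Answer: 14367/5684648 ≈ 0.0025273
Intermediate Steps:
(339/251 + O/(-298))/152 = (339/251 + 288/(-298))/152 = (339*(1/251) + 288*(-1/298))*(1/152) = (339/251 - 144/149)*(1/152) = (14367/37399)*(1/152) = 14367/5684648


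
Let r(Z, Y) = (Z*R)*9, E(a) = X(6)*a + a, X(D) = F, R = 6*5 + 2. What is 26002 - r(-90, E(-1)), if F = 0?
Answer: 51922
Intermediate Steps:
R = 32 (R = 30 + 2 = 32)
X(D) = 0
E(a) = a (E(a) = 0*a + a = 0 + a = a)
r(Z, Y) = 288*Z (r(Z, Y) = (Z*32)*9 = (32*Z)*9 = 288*Z)
26002 - r(-90, E(-1)) = 26002 - 288*(-90) = 26002 - 1*(-25920) = 26002 + 25920 = 51922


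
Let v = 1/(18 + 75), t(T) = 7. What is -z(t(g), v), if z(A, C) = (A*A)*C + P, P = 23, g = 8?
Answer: -2188/93 ≈ -23.527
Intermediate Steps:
v = 1/93 ≈ 0.010753
z(A, C) = 23 + C*A² (z(A, C) = (A*A)*C + 23 = A²*C + 23 = C*A² + 23 = 23 + C*A²)
-z(t(g), v) = -(23 + (1/93)*7²) = -(23 + (1/93)*49) = -(23 + 49/93) = -1*2188/93 = -2188/93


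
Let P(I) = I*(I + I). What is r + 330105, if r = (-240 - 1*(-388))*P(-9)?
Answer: 354081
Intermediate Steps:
P(I) = 2*I² (P(I) = I*(2*I) = 2*I²)
r = 23976 (r = (-240 - 1*(-388))*(2*(-9)²) = (-240 + 388)*(2*81) = 148*162 = 23976)
r + 330105 = 23976 + 330105 = 354081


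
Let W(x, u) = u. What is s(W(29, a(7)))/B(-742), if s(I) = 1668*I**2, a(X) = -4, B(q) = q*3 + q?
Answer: -3336/371 ≈ -8.9919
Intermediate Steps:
B(q) = 4*q (B(q) = 3*q + q = 4*q)
s(W(29, a(7)))/B(-742) = (1668*(-4)**2)/((4*(-742))) = (1668*16)/(-2968) = 26688*(-1/2968) = -3336/371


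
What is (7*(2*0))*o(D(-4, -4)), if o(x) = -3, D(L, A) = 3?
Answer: 0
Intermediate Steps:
(7*(2*0))*o(D(-4, -4)) = (7*(2*0))*(-3) = (7*0)*(-3) = 0*(-3) = 0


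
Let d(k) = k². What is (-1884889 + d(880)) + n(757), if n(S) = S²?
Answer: -537440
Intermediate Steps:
(-1884889 + d(880)) + n(757) = (-1884889 + 880²) + 757² = (-1884889 + 774400) + 573049 = -1110489 + 573049 = -537440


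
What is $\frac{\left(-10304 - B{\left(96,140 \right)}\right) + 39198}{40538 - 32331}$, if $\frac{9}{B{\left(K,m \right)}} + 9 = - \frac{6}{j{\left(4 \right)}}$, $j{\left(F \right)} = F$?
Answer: $\frac{202264}{57449} \approx 3.5208$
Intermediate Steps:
$B{\left(K,m \right)} = - \frac{6}{7}$ ($B{\left(K,m \right)} = \frac{9}{-9 - \frac{6}{4}} = \frac{9}{-9 - \frac{3}{2}} = \frac{9}{- \frac{21}{2}} = 9 \left(- \frac{2}{21}\right) = - \frac{6}{7}$)
$\frac{\left(-10304 - B{\left(96,140 \right)}\right) + 39198}{40538 - 32331} = \frac{\left(-10304 - - \frac{6}{7}\right) + 39198}{40538 - 32331} = \frac{\left(-10304 + \frac{6}{7}\right) + 39198}{40538 - 32331} = \frac{- \frac{72122}{7} + 39198}{40538 - 32331} = \frac{202264}{7 \cdot 8207} = \frac{202264}{7} \cdot \frac{1}{8207} = \frac{202264}{57449}$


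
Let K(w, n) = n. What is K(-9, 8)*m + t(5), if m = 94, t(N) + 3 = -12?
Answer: 737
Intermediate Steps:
t(N) = -15 (t(N) = -3 - 12 = -15)
K(-9, 8)*m + t(5) = 8*94 - 15 = 752 - 15 = 737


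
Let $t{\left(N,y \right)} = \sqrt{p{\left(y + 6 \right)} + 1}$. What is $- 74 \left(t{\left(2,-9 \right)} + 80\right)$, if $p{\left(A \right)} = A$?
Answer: $-5920 - 74 i \sqrt{2} \approx -5920.0 - 104.65 i$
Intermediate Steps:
$t{\left(N,y \right)} = \sqrt{7 + y}$ ($t{\left(N,y \right)} = \sqrt{\left(y + 6\right) + 1} = \sqrt{\left(6 + y\right) + 1} = \sqrt{7 + y}$)
$- 74 \left(t{\left(2,-9 \right)} + 80\right) = - 74 \left(\sqrt{7 - 9} + 80\right) = - 74 \left(\sqrt{-2} + 80\right) = - 74 \left(i \sqrt{2} + 80\right) = - 74 \left(80 + i \sqrt{2}\right) = -5920 - 74 i \sqrt{2}$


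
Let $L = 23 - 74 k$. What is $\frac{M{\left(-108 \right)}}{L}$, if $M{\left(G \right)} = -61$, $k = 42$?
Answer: $\frac{61}{3085} \approx 0.019773$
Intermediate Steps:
$L = -3085$ ($L = 23 - 3108 = -3085$)
$\frac{M{\left(-108 \right)}}{L} = - \frac{61}{-3085} = \left(-61\right) \left(- \frac{1}{3085}\right) = \frac{61}{3085}$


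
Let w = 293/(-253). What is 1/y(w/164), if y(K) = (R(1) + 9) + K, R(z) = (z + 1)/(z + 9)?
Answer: 207460/1907167 ≈ 0.10878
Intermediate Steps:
R(z) = (1 + z)/(9 + z)
w = -293/253 (w = 293*(-1/253) = -293/253 ≈ -1.1581)
y(K) = 46/5 + K (y(K) = ((1 + 1)/(9 + 1) + 9) + K = (2/10 + 9) + K = ((1/10)*2 + 9) + K = (1/5 + 9) + K = 46/5 + K)
1/y(w/164) = 1/(46/5 - 293/253/164) = 1/(46/5 - 293/253*1/164) = 1/(46/5 - 293/41492) = 1/(1907167/207460) = 207460/1907167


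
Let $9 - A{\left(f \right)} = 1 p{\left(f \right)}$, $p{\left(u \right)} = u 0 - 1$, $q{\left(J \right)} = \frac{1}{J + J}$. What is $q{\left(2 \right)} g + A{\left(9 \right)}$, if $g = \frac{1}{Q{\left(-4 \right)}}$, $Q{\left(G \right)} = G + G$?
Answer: $\frac{319}{32} \approx 9.9688$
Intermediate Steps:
$Q{\left(G \right)} = 2 G$
$q{\left(J \right)} = \frac{1}{2 J}$
$p{\left(u \right)} = -1$ ($p{\left(u \right)} = 0 - 1 = -1$)
$g = - \frac{1}{8}$ ($g = \frac{1}{2 \left(-4\right)} = \frac{1}{-8} = - \frac{1}{8} \approx -0.125$)
$A{\left(f \right)} = 10$ ($A{\left(f \right)} = 9 - 1 \left(-1\right) = 9 - -1 = 9 + 1 = 10$)
$q{\left(2 \right)} g + A{\left(9 \right)} = \frac{1}{2 \cdot 2} \left(- \frac{1}{8}\right) + 10 = \frac{1}{2} \cdot \frac{1}{2} \left(- \frac{1}{8}\right) + 10 = \frac{1}{4} \left(- \frac{1}{8}\right) + 10 = - \frac{1}{32} + 10 = \frac{319}{32}$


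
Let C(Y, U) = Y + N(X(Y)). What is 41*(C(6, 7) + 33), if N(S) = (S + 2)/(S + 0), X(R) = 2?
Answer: 1681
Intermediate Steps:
N(S) = (2 + S)/S
C(Y, U) = 2 + Y (C(Y, U) = Y + (2 + 2)/2 = Y + (1/2)*4 = Y + 2 = 2 + Y)
41*(C(6, 7) + 33) = 41*((2 + 6) + 33) = 41*(8 + 33) = 41*41 = 1681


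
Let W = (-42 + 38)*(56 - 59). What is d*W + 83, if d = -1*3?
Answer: 47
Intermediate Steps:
W = 12 (W = -4*(-3) = 12)
d = -3
d*W + 83 = -3*12 + 83 = -36 + 83 = 47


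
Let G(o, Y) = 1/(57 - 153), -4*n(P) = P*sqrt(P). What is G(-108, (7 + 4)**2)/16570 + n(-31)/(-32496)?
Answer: -1/1590720 - 31*I*sqrt(31)/129984 ≈ -6.2865e-7 - 0.0013279*I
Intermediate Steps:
n(P) = -P**(3/2)/4 (n(P) = -P*sqrt(P)/4 = -P**(3/2)/4)
G(o, Y) = -1/96 (G(o, Y) = 1/(-96) = -1/96)
G(-108, (7 + 4)**2)/16570 + n(-31)/(-32496) = -1/96/16570 - (-31)*I*sqrt(31)/4/(-32496) = -1/96*1/16570 - (-31)*I*sqrt(31)/4*(-1/32496) = -1/1590720 + (31*I*sqrt(31)/4)*(-1/32496) = -1/1590720 - 31*I*sqrt(31)/129984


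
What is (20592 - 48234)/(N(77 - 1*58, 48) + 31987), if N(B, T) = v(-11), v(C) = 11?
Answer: -4607/5333 ≈ -0.86387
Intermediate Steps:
N(B, T) = 11
(20592 - 48234)/(N(77 - 1*58, 48) + 31987) = (20592 - 48234)/(11 + 31987) = -27642/31998 = -27642*1/31998 = -4607/5333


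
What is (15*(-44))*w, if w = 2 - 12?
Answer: 6600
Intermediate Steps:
w = -10
(15*(-44))*w = (15*(-44))*(-10) = -660*(-10) = 6600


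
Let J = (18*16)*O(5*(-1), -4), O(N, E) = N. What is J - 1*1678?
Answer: -3118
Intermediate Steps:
J = -1440 (J = (18*16)*(5*(-1)) = 288*(-5) = -1440)
J - 1*1678 = -1440 - 1*1678 = -1440 - 1678 = -3118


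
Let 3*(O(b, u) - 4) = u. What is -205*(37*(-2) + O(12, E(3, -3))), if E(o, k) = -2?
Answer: 43460/3 ≈ 14487.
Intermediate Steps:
O(b, u) = 4 + u/3
-205*(37*(-2) + O(12, E(3, -3))) = -205*(37*(-2) + (4 + (⅓)*(-2))) = -205*(-74 + (4 - ⅔)) = -205*(-74 + 10/3) = -205*(-212/3) = 43460/3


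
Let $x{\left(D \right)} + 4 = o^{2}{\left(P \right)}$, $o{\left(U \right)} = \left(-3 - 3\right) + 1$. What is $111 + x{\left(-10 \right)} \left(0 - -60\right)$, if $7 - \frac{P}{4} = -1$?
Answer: $1371$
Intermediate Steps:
$P = 32$ ($P = 28 - -4 = 28 + 4 = 32$)
$o{\left(U \right)} = -5$ ($o{\left(U \right)} = -6 + 1 = -5$)
$x{\left(D \right)} = 21$ ($x{\left(D \right)} = -4 + \left(-5\right)^{2} = -4 + 25 = 21$)
$111 + x{\left(-10 \right)} \left(0 - -60\right) = 111 + 21 \left(0 - -60\right) = 111 + 21 \left(0 + 60\right) = 111 + 21 \cdot 60 = 111 + 1260 = 1371$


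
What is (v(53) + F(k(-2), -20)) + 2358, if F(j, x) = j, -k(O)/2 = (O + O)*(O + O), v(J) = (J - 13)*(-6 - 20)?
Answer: 1286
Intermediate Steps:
v(J) = 338 - 26*J (v(J) = (-13 + J)*(-26) = 338 - 26*J)
k(O) = -8*O² (k(O) = -2*(O + O)*(O + O) = -2*2*O*2*O = -8*O²)
(v(53) + F(k(-2), -20)) + 2358 = ((338 - 26*53) - 8*(-2)²) + 2358 = ((338 - 1378) - 8*4) + 2358 = (-1040 - 32) + 2358 = -1072 + 2358 = 1286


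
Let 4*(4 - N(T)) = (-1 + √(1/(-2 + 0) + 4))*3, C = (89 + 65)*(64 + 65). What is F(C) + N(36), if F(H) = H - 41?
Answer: 79319/4 - 3*√14/8 ≈ 19828.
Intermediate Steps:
C = 19866 (C = 154*129 = 19866)
N(T) = 19/4 - 3*√14/8 (N(T) = 4 - (-1 + √(1/(-2 + 0) + 4))*3/4 = 4 - (-1 + √(1/(-2) + 4))*3/4 = 4 - (-1 + √(-½ + 4))*3/4 = 4 - (-1 + √(7/2))*3/4 = 4 - (-1 + √14/2)*3/4 = 4 - (-3 + 3*√14/2)/4 = 4 + (¾ - 3*√14/8) = 19/4 - 3*√14/8)
F(H) = -41 + H
F(C) + N(36) = (-41 + 19866) + (19/4 - 3*√14/8) = 19825 + (19/4 - 3*√14/8) = 79319/4 - 3*√14/8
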